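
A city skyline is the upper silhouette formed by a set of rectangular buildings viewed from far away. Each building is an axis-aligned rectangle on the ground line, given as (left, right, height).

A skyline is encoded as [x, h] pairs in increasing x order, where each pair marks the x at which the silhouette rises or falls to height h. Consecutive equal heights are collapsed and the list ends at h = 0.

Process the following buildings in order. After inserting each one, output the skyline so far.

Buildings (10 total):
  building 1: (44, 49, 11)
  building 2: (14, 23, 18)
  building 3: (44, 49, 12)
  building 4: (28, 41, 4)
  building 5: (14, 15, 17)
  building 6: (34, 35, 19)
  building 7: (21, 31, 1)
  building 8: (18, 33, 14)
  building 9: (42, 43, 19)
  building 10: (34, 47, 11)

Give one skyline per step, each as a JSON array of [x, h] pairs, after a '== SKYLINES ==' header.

== SKYLINES ==
[[44,11],[49,0]]
[[14,18],[23,0],[44,11],[49,0]]
[[14,18],[23,0],[44,12],[49,0]]
[[14,18],[23,0],[28,4],[41,0],[44,12],[49,0]]
[[14,18],[23,0],[28,4],[41,0],[44,12],[49,0]]
[[14,18],[23,0],[28,4],[34,19],[35,4],[41,0],[44,12],[49,0]]
[[14,18],[23,1],[28,4],[34,19],[35,4],[41,0],[44,12],[49,0]]
[[14,18],[23,14],[33,4],[34,19],[35,4],[41,0],[44,12],[49,0]]
[[14,18],[23,14],[33,4],[34,19],[35,4],[41,0],[42,19],[43,0],[44,12],[49,0]]
[[14,18],[23,14],[33,4],[34,19],[35,11],[42,19],[43,11],[44,12],[49,0]]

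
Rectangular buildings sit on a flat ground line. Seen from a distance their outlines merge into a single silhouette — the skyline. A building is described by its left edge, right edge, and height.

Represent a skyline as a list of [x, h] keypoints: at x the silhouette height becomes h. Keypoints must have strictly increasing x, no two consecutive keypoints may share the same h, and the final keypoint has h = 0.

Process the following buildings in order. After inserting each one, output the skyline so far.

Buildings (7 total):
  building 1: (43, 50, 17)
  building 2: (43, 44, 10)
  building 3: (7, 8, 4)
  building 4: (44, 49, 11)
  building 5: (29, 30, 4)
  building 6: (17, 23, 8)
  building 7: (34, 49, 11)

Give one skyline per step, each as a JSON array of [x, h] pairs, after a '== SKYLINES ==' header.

== SKYLINES ==
[[43,17],[50,0]]
[[43,17],[50,0]]
[[7,4],[8,0],[43,17],[50,0]]
[[7,4],[8,0],[43,17],[50,0]]
[[7,4],[8,0],[29,4],[30,0],[43,17],[50,0]]
[[7,4],[8,0],[17,8],[23,0],[29,4],[30,0],[43,17],[50,0]]
[[7,4],[8,0],[17,8],[23,0],[29,4],[30,0],[34,11],[43,17],[50,0]]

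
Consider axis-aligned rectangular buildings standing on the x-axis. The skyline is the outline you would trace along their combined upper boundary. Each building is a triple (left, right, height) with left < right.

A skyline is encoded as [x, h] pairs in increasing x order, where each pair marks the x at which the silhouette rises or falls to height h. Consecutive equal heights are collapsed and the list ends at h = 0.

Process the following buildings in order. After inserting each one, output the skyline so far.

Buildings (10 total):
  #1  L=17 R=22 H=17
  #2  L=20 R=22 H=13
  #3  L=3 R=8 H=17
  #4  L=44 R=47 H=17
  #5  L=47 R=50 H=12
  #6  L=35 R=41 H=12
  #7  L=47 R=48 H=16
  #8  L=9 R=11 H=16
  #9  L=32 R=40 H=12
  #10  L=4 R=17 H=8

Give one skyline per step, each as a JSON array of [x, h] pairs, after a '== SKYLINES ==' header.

== SKYLINES ==
[[17,17],[22,0]]
[[17,17],[22,0]]
[[3,17],[8,0],[17,17],[22,0]]
[[3,17],[8,0],[17,17],[22,0],[44,17],[47,0]]
[[3,17],[8,0],[17,17],[22,0],[44,17],[47,12],[50,0]]
[[3,17],[8,0],[17,17],[22,0],[35,12],[41,0],[44,17],[47,12],[50,0]]
[[3,17],[8,0],[17,17],[22,0],[35,12],[41,0],[44,17],[47,16],[48,12],[50,0]]
[[3,17],[8,0],[9,16],[11,0],[17,17],[22,0],[35,12],[41,0],[44,17],[47,16],[48,12],[50,0]]
[[3,17],[8,0],[9,16],[11,0],[17,17],[22,0],[32,12],[41,0],[44,17],[47,16],[48,12],[50,0]]
[[3,17],[8,8],[9,16],[11,8],[17,17],[22,0],[32,12],[41,0],[44,17],[47,16],[48,12],[50,0]]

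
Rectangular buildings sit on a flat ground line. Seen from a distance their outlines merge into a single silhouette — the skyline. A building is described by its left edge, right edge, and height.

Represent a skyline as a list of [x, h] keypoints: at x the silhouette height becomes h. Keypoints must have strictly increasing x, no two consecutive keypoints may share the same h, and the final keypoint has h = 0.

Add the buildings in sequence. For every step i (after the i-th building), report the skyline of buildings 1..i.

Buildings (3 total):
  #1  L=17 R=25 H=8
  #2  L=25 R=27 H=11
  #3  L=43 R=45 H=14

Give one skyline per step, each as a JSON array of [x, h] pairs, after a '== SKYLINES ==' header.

== SKYLINES ==
[[17,8],[25,0]]
[[17,8],[25,11],[27,0]]
[[17,8],[25,11],[27,0],[43,14],[45,0]]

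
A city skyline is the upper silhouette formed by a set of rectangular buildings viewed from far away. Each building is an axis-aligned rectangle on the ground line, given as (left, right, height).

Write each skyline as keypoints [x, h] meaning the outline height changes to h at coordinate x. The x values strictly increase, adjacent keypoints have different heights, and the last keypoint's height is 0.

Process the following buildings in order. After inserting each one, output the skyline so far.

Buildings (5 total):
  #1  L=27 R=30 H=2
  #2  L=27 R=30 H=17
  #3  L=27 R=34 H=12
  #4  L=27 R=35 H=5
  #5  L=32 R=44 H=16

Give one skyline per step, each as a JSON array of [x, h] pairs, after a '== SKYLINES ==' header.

== SKYLINES ==
[[27,2],[30,0]]
[[27,17],[30,0]]
[[27,17],[30,12],[34,0]]
[[27,17],[30,12],[34,5],[35,0]]
[[27,17],[30,12],[32,16],[44,0]]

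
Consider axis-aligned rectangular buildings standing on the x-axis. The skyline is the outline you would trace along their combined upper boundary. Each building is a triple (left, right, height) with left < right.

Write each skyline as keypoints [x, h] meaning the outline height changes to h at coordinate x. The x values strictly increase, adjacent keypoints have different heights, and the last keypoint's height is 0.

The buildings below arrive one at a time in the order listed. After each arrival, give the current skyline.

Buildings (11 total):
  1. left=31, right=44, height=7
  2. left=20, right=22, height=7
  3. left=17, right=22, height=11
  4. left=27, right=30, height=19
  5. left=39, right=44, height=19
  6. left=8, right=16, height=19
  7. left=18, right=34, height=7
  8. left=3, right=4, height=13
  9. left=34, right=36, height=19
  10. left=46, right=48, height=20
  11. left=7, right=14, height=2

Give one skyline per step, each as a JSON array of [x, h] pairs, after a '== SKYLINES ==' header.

== SKYLINES ==
[[31,7],[44,0]]
[[20,7],[22,0],[31,7],[44,0]]
[[17,11],[22,0],[31,7],[44,0]]
[[17,11],[22,0],[27,19],[30,0],[31,7],[44,0]]
[[17,11],[22,0],[27,19],[30,0],[31,7],[39,19],[44,0]]
[[8,19],[16,0],[17,11],[22,0],[27,19],[30,0],[31,7],[39,19],[44,0]]
[[8,19],[16,0],[17,11],[22,7],[27,19],[30,7],[39,19],[44,0]]
[[3,13],[4,0],[8,19],[16,0],[17,11],[22,7],[27,19],[30,7],[39,19],[44,0]]
[[3,13],[4,0],[8,19],[16,0],[17,11],[22,7],[27,19],[30,7],[34,19],[36,7],[39,19],[44,0]]
[[3,13],[4,0],[8,19],[16,0],[17,11],[22,7],[27,19],[30,7],[34,19],[36,7],[39,19],[44,0],[46,20],[48,0]]
[[3,13],[4,0],[7,2],[8,19],[16,0],[17,11],[22,7],[27,19],[30,7],[34,19],[36,7],[39,19],[44,0],[46,20],[48,0]]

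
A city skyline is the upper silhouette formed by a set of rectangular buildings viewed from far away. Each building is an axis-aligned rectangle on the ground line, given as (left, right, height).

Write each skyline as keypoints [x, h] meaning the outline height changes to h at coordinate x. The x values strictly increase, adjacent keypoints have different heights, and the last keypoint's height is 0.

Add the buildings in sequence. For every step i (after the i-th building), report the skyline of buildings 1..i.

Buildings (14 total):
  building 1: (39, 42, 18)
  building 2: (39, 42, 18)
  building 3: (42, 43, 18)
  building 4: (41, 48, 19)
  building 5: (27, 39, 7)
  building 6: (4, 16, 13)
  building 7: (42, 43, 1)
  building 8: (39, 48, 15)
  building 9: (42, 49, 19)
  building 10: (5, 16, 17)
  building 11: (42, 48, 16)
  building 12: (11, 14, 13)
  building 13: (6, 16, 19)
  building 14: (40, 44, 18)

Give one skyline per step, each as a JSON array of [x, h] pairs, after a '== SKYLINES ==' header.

== SKYLINES ==
[[39,18],[42,0]]
[[39,18],[42,0]]
[[39,18],[43,0]]
[[39,18],[41,19],[48,0]]
[[27,7],[39,18],[41,19],[48,0]]
[[4,13],[16,0],[27,7],[39,18],[41,19],[48,0]]
[[4,13],[16,0],[27,7],[39,18],[41,19],[48,0]]
[[4,13],[16,0],[27,7],[39,18],[41,19],[48,0]]
[[4,13],[16,0],[27,7],[39,18],[41,19],[49,0]]
[[4,13],[5,17],[16,0],[27,7],[39,18],[41,19],[49,0]]
[[4,13],[5,17],[16,0],[27,7],[39,18],[41,19],[49,0]]
[[4,13],[5,17],[16,0],[27,7],[39,18],[41,19],[49,0]]
[[4,13],[5,17],[6,19],[16,0],[27,7],[39,18],[41,19],[49,0]]
[[4,13],[5,17],[6,19],[16,0],[27,7],[39,18],[41,19],[49,0]]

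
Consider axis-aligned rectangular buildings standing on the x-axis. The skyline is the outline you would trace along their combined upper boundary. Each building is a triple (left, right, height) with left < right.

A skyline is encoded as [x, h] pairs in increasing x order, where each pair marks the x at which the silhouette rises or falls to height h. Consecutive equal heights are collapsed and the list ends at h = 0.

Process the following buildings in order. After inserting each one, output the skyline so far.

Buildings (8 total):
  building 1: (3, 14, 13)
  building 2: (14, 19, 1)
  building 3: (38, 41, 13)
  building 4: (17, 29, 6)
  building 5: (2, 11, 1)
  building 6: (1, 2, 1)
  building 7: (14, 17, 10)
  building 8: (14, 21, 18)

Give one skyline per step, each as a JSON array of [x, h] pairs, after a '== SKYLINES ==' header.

== SKYLINES ==
[[3,13],[14,0]]
[[3,13],[14,1],[19,0]]
[[3,13],[14,1],[19,0],[38,13],[41,0]]
[[3,13],[14,1],[17,6],[29,0],[38,13],[41,0]]
[[2,1],[3,13],[14,1],[17,6],[29,0],[38,13],[41,0]]
[[1,1],[3,13],[14,1],[17,6],[29,0],[38,13],[41,0]]
[[1,1],[3,13],[14,10],[17,6],[29,0],[38,13],[41,0]]
[[1,1],[3,13],[14,18],[21,6],[29,0],[38,13],[41,0]]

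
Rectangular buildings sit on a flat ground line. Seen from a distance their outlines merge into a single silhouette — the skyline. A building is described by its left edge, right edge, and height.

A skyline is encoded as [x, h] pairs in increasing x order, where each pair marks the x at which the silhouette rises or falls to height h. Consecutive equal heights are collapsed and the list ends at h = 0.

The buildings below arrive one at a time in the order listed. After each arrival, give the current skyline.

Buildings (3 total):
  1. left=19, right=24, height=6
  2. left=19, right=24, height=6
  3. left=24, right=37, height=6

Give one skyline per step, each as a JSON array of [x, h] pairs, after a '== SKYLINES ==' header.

== SKYLINES ==
[[19,6],[24,0]]
[[19,6],[24,0]]
[[19,6],[37,0]]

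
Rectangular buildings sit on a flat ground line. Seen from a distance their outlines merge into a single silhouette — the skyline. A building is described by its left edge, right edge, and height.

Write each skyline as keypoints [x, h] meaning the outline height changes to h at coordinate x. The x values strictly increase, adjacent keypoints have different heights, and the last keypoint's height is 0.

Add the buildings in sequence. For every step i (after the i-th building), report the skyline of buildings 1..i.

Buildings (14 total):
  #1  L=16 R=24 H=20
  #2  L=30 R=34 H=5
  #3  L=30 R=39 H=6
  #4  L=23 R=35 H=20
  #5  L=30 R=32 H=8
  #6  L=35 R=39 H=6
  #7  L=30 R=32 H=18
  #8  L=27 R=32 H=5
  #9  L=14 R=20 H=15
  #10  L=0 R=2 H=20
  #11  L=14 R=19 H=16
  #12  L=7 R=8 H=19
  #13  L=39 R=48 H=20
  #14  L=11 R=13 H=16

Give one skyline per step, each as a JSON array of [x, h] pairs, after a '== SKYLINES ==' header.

== SKYLINES ==
[[16,20],[24,0]]
[[16,20],[24,0],[30,5],[34,0]]
[[16,20],[24,0],[30,6],[39,0]]
[[16,20],[35,6],[39,0]]
[[16,20],[35,6],[39,0]]
[[16,20],[35,6],[39,0]]
[[16,20],[35,6],[39,0]]
[[16,20],[35,6],[39,0]]
[[14,15],[16,20],[35,6],[39,0]]
[[0,20],[2,0],[14,15],[16,20],[35,6],[39,0]]
[[0,20],[2,0],[14,16],[16,20],[35,6],[39,0]]
[[0,20],[2,0],[7,19],[8,0],[14,16],[16,20],[35,6],[39,0]]
[[0,20],[2,0],[7,19],[8,0],[14,16],[16,20],[35,6],[39,20],[48,0]]
[[0,20],[2,0],[7,19],[8,0],[11,16],[13,0],[14,16],[16,20],[35,6],[39,20],[48,0]]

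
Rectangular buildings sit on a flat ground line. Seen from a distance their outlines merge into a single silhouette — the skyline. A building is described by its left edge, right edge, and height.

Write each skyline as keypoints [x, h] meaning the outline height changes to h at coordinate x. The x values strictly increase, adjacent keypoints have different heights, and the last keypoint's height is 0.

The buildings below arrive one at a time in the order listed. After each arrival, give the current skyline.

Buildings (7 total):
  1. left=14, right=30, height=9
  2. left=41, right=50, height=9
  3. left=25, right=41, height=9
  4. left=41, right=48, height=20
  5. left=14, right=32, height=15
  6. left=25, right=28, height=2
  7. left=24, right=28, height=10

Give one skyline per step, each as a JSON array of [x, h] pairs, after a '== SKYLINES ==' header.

== SKYLINES ==
[[14,9],[30,0]]
[[14,9],[30,0],[41,9],[50,0]]
[[14,9],[50,0]]
[[14,9],[41,20],[48,9],[50,0]]
[[14,15],[32,9],[41,20],[48,9],[50,0]]
[[14,15],[32,9],[41,20],[48,9],[50,0]]
[[14,15],[32,9],[41,20],[48,9],[50,0]]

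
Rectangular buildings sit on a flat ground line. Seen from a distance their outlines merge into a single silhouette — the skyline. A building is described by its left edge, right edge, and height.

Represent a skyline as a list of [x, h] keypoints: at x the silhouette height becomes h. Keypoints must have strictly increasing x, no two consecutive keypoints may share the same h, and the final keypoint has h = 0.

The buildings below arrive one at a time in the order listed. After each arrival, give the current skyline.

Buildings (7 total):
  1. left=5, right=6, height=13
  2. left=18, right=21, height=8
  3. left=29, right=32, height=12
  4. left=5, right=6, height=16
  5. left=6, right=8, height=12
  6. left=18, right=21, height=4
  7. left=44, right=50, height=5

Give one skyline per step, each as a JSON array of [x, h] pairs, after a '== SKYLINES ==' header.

== SKYLINES ==
[[5,13],[6,0]]
[[5,13],[6,0],[18,8],[21,0]]
[[5,13],[6,0],[18,8],[21,0],[29,12],[32,0]]
[[5,16],[6,0],[18,8],[21,0],[29,12],[32,0]]
[[5,16],[6,12],[8,0],[18,8],[21,0],[29,12],[32,0]]
[[5,16],[6,12],[8,0],[18,8],[21,0],[29,12],[32,0]]
[[5,16],[6,12],[8,0],[18,8],[21,0],[29,12],[32,0],[44,5],[50,0]]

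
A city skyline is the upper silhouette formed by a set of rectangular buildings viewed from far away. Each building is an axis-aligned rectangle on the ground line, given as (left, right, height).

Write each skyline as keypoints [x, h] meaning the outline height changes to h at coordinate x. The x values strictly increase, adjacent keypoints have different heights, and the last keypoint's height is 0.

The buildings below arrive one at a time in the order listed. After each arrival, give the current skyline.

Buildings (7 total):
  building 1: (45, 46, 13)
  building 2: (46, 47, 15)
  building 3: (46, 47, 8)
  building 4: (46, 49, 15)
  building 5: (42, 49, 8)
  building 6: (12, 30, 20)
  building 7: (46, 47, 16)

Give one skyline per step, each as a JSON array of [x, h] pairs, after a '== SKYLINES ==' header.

== SKYLINES ==
[[45,13],[46,0]]
[[45,13],[46,15],[47,0]]
[[45,13],[46,15],[47,0]]
[[45,13],[46,15],[49,0]]
[[42,8],[45,13],[46,15],[49,0]]
[[12,20],[30,0],[42,8],[45,13],[46,15],[49,0]]
[[12,20],[30,0],[42,8],[45,13],[46,16],[47,15],[49,0]]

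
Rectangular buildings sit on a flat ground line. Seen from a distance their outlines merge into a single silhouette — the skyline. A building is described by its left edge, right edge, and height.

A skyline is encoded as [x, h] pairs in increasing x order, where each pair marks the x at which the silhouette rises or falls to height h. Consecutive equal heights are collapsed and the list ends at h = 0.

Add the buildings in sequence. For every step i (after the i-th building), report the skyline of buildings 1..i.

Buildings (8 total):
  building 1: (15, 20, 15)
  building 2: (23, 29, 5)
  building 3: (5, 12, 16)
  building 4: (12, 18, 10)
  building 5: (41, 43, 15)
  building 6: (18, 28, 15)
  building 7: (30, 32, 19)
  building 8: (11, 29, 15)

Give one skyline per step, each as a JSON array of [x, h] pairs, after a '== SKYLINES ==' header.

== SKYLINES ==
[[15,15],[20,0]]
[[15,15],[20,0],[23,5],[29,0]]
[[5,16],[12,0],[15,15],[20,0],[23,5],[29,0]]
[[5,16],[12,10],[15,15],[20,0],[23,5],[29,0]]
[[5,16],[12,10],[15,15],[20,0],[23,5],[29,0],[41,15],[43,0]]
[[5,16],[12,10],[15,15],[28,5],[29,0],[41,15],[43,0]]
[[5,16],[12,10],[15,15],[28,5],[29,0],[30,19],[32,0],[41,15],[43,0]]
[[5,16],[12,15],[29,0],[30,19],[32,0],[41,15],[43,0]]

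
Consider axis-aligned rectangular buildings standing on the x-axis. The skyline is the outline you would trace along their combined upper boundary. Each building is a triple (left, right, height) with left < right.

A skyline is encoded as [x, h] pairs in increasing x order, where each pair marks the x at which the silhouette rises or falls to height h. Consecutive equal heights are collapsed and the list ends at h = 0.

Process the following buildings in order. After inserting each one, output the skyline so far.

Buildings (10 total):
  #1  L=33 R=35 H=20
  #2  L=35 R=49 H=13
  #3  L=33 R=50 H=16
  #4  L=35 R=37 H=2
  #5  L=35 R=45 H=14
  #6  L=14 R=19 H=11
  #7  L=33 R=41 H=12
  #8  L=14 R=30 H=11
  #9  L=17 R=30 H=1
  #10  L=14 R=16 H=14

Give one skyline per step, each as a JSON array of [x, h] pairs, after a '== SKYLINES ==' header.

== SKYLINES ==
[[33,20],[35,0]]
[[33,20],[35,13],[49,0]]
[[33,20],[35,16],[50,0]]
[[33,20],[35,16],[50,0]]
[[33,20],[35,16],[50,0]]
[[14,11],[19,0],[33,20],[35,16],[50,0]]
[[14,11],[19,0],[33,20],[35,16],[50,0]]
[[14,11],[30,0],[33,20],[35,16],[50,0]]
[[14,11],[30,0],[33,20],[35,16],[50,0]]
[[14,14],[16,11],[30,0],[33,20],[35,16],[50,0]]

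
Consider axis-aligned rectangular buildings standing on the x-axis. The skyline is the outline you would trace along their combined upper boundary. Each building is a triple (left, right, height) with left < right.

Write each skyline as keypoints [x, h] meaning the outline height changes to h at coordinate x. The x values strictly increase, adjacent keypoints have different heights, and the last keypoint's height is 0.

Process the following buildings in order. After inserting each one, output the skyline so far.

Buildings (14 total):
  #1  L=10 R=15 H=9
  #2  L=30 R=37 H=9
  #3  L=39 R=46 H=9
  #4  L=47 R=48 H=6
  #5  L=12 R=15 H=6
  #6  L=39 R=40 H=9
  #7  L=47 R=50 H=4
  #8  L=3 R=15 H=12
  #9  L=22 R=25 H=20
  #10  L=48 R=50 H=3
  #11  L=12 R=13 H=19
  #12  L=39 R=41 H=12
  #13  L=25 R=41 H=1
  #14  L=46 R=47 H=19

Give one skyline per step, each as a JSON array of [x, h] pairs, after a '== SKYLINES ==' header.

== SKYLINES ==
[[10,9],[15,0]]
[[10,9],[15,0],[30,9],[37,0]]
[[10,9],[15,0],[30,9],[37,0],[39,9],[46,0]]
[[10,9],[15,0],[30,9],[37,0],[39,9],[46,0],[47,6],[48,0]]
[[10,9],[15,0],[30,9],[37,0],[39,9],[46,0],[47,6],[48,0]]
[[10,9],[15,0],[30,9],[37,0],[39,9],[46,0],[47,6],[48,0]]
[[10,9],[15,0],[30,9],[37,0],[39,9],[46,0],[47,6],[48,4],[50,0]]
[[3,12],[15,0],[30,9],[37,0],[39,9],[46,0],[47,6],[48,4],[50,0]]
[[3,12],[15,0],[22,20],[25,0],[30,9],[37,0],[39,9],[46,0],[47,6],[48,4],[50,0]]
[[3,12],[15,0],[22,20],[25,0],[30,9],[37,0],[39,9],[46,0],[47,6],[48,4],[50,0]]
[[3,12],[12,19],[13,12],[15,0],[22,20],[25,0],[30,9],[37,0],[39,9],[46,0],[47,6],[48,4],[50,0]]
[[3,12],[12,19],[13,12],[15,0],[22,20],[25,0],[30,9],[37,0],[39,12],[41,9],[46,0],[47,6],[48,4],[50,0]]
[[3,12],[12,19],[13,12],[15,0],[22,20],[25,1],[30,9],[37,1],[39,12],[41,9],[46,0],[47,6],[48,4],[50,0]]
[[3,12],[12,19],[13,12],[15,0],[22,20],[25,1],[30,9],[37,1],[39,12],[41,9],[46,19],[47,6],[48,4],[50,0]]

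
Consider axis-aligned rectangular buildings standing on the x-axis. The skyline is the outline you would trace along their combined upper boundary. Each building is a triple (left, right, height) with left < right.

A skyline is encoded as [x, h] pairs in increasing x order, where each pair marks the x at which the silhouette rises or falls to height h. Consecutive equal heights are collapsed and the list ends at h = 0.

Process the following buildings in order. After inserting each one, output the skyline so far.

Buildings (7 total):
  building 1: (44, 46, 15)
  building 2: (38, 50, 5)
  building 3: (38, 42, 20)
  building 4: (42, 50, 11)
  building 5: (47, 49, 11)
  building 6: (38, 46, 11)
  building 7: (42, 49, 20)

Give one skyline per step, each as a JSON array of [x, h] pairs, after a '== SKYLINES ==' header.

== SKYLINES ==
[[44,15],[46,0]]
[[38,5],[44,15],[46,5],[50,0]]
[[38,20],[42,5],[44,15],[46,5],[50,0]]
[[38,20],[42,11],[44,15],[46,11],[50,0]]
[[38,20],[42,11],[44,15],[46,11],[50,0]]
[[38,20],[42,11],[44,15],[46,11],[50,0]]
[[38,20],[49,11],[50,0]]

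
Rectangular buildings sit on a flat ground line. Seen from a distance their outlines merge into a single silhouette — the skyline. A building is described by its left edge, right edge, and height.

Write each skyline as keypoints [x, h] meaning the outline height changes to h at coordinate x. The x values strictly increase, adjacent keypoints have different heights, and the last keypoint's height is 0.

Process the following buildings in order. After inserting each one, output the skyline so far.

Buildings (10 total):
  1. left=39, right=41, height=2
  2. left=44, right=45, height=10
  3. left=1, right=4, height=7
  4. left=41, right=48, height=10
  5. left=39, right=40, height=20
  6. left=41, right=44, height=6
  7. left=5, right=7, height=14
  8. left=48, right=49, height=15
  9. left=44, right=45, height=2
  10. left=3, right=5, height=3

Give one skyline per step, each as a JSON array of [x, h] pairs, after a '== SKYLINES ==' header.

== SKYLINES ==
[[39,2],[41,0]]
[[39,2],[41,0],[44,10],[45,0]]
[[1,7],[4,0],[39,2],[41,0],[44,10],[45,0]]
[[1,7],[4,0],[39,2],[41,10],[48,0]]
[[1,7],[4,0],[39,20],[40,2],[41,10],[48,0]]
[[1,7],[4,0],[39,20],[40,2],[41,10],[48,0]]
[[1,7],[4,0],[5,14],[7,0],[39,20],[40,2],[41,10],[48,0]]
[[1,7],[4,0],[5,14],[7,0],[39,20],[40,2],[41,10],[48,15],[49,0]]
[[1,7],[4,0],[5,14],[7,0],[39,20],[40,2],[41,10],[48,15],[49,0]]
[[1,7],[4,3],[5,14],[7,0],[39,20],[40,2],[41,10],[48,15],[49,0]]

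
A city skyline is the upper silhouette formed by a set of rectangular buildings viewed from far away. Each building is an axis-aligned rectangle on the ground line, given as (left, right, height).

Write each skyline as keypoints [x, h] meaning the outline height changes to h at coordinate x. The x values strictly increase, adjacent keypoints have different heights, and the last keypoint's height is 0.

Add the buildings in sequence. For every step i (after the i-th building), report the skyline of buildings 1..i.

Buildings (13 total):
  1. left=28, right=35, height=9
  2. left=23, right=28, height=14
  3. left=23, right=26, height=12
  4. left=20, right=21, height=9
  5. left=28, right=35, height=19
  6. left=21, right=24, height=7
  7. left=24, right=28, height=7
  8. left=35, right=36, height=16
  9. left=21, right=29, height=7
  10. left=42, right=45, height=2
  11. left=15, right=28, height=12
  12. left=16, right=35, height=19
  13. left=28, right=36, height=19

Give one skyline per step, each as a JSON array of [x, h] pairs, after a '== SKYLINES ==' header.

== SKYLINES ==
[[28,9],[35,0]]
[[23,14],[28,9],[35,0]]
[[23,14],[28,9],[35,0]]
[[20,9],[21,0],[23,14],[28,9],[35,0]]
[[20,9],[21,0],[23,14],[28,19],[35,0]]
[[20,9],[21,7],[23,14],[28,19],[35,0]]
[[20,9],[21,7],[23,14],[28,19],[35,0]]
[[20,9],[21,7],[23,14],[28,19],[35,16],[36,0]]
[[20,9],[21,7],[23,14],[28,19],[35,16],[36,0]]
[[20,9],[21,7],[23,14],[28,19],[35,16],[36,0],[42,2],[45,0]]
[[15,12],[23,14],[28,19],[35,16],[36,0],[42,2],[45,0]]
[[15,12],[16,19],[35,16],[36,0],[42,2],[45,0]]
[[15,12],[16,19],[36,0],[42,2],[45,0]]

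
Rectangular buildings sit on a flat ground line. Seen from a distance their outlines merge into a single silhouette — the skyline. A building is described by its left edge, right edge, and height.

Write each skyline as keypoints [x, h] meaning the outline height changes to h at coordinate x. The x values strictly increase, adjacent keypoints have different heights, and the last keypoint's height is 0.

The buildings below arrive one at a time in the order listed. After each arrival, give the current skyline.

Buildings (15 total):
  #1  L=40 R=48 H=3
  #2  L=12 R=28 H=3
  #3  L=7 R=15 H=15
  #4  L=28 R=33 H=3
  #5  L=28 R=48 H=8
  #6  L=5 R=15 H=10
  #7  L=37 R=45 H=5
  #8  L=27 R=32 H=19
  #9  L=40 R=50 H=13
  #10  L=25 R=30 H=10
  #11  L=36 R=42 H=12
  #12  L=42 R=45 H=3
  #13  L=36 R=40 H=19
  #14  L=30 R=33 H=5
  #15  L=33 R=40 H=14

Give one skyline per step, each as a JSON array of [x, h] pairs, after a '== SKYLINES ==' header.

== SKYLINES ==
[[40,3],[48,0]]
[[12,3],[28,0],[40,3],[48,0]]
[[7,15],[15,3],[28,0],[40,3],[48,0]]
[[7,15],[15,3],[33,0],[40,3],[48,0]]
[[7,15],[15,3],[28,8],[48,0]]
[[5,10],[7,15],[15,3],[28,8],[48,0]]
[[5,10],[7,15],[15,3],[28,8],[48,0]]
[[5,10],[7,15],[15,3],[27,19],[32,8],[48,0]]
[[5,10],[7,15],[15,3],[27,19],[32,8],[40,13],[50,0]]
[[5,10],[7,15],[15,3],[25,10],[27,19],[32,8],[40,13],[50,0]]
[[5,10],[7,15],[15,3],[25,10],[27,19],[32,8],[36,12],[40,13],[50,0]]
[[5,10],[7,15],[15,3],[25,10],[27,19],[32,8],[36,12],[40,13],[50,0]]
[[5,10],[7,15],[15,3],[25,10],[27,19],[32,8],[36,19],[40,13],[50,0]]
[[5,10],[7,15],[15,3],[25,10],[27,19],[32,8],[36,19],[40,13],[50,0]]
[[5,10],[7,15],[15,3],[25,10],[27,19],[32,8],[33,14],[36,19],[40,13],[50,0]]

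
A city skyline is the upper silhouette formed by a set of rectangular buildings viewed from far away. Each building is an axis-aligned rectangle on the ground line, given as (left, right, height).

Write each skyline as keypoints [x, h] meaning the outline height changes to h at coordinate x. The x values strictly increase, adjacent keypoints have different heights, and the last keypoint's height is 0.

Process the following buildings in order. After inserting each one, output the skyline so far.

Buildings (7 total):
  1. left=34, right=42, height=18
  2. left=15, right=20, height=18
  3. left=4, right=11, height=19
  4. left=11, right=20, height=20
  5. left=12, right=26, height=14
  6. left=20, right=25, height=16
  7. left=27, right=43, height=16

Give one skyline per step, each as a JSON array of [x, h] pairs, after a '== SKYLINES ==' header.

== SKYLINES ==
[[34,18],[42,0]]
[[15,18],[20,0],[34,18],[42,0]]
[[4,19],[11,0],[15,18],[20,0],[34,18],[42,0]]
[[4,19],[11,20],[20,0],[34,18],[42,0]]
[[4,19],[11,20],[20,14],[26,0],[34,18],[42,0]]
[[4,19],[11,20],[20,16],[25,14],[26,0],[34,18],[42,0]]
[[4,19],[11,20],[20,16],[25,14],[26,0],[27,16],[34,18],[42,16],[43,0]]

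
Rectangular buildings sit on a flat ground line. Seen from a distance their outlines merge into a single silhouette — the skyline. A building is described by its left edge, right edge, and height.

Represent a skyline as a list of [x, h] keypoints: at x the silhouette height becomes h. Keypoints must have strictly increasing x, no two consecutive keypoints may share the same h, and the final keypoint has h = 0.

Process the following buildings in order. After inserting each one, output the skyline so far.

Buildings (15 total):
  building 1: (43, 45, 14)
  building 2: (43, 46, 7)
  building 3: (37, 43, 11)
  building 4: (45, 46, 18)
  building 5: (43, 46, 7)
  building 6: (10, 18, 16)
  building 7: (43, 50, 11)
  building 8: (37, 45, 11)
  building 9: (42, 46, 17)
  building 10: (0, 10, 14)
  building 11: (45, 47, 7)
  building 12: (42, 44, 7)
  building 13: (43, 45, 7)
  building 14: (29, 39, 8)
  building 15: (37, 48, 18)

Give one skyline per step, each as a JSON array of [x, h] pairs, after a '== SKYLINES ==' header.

== SKYLINES ==
[[43,14],[45,0]]
[[43,14],[45,7],[46,0]]
[[37,11],[43,14],[45,7],[46,0]]
[[37,11],[43,14],[45,18],[46,0]]
[[37,11],[43,14],[45,18],[46,0]]
[[10,16],[18,0],[37,11],[43,14],[45,18],[46,0]]
[[10,16],[18,0],[37,11],[43,14],[45,18],[46,11],[50,0]]
[[10,16],[18,0],[37,11],[43,14],[45,18],[46,11],[50,0]]
[[10,16],[18,0],[37,11],[42,17],[45,18],[46,11],[50,0]]
[[0,14],[10,16],[18,0],[37,11],[42,17],[45,18],[46,11],[50,0]]
[[0,14],[10,16],[18,0],[37,11],[42,17],[45,18],[46,11],[50,0]]
[[0,14],[10,16],[18,0],[37,11],[42,17],[45,18],[46,11],[50,0]]
[[0,14],[10,16],[18,0],[37,11],[42,17],[45,18],[46,11],[50,0]]
[[0,14],[10,16],[18,0],[29,8],[37,11],[42,17],[45,18],[46,11],[50,0]]
[[0,14],[10,16],[18,0],[29,8],[37,18],[48,11],[50,0]]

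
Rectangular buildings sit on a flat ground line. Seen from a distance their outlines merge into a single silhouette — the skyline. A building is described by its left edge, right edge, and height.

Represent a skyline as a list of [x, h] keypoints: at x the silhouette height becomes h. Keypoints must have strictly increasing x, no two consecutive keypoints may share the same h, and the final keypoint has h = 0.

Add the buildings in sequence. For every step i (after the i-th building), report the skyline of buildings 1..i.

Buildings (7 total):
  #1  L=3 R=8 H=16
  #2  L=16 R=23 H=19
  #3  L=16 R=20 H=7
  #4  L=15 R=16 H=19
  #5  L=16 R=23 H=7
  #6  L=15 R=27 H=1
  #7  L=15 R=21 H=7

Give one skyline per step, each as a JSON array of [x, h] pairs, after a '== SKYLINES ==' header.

== SKYLINES ==
[[3,16],[8,0]]
[[3,16],[8,0],[16,19],[23,0]]
[[3,16],[8,0],[16,19],[23,0]]
[[3,16],[8,0],[15,19],[23,0]]
[[3,16],[8,0],[15,19],[23,0]]
[[3,16],[8,0],[15,19],[23,1],[27,0]]
[[3,16],[8,0],[15,19],[23,1],[27,0]]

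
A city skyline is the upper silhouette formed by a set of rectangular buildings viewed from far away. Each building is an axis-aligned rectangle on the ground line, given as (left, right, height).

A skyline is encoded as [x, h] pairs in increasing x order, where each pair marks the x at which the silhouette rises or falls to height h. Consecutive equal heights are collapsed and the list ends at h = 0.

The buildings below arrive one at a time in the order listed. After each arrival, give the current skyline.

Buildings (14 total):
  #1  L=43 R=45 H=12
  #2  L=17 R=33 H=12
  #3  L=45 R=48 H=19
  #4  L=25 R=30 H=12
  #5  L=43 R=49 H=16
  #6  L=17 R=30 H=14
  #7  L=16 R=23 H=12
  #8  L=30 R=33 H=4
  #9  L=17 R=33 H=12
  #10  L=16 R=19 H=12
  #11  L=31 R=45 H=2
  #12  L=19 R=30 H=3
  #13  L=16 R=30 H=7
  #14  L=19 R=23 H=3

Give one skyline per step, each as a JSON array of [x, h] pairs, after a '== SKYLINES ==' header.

== SKYLINES ==
[[43,12],[45,0]]
[[17,12],[33,0],[43,12],[45,0]]
[[17,12],[33,0],[43,12],[45,19],[48,0]]
[[17,12],[33,0],[43,12],[45,19],[48,0]]
[[17,12],[33,0],[43,16],[45,19],[48,16],[49,0]]
[[17,14],[30,12],[33,0],[43,16],[45,19],[48,16],[49,0]]
[[16,12],[17,14],[30,12],[33,0],[43,16],[45,19],[48,16],[49,0]]
[[16,12],[17,14],[30,12],[33,0],[43,16],[45,19],[48,16],[49,0]]
[[16,12],[17,14],[30,12],[33,0],[43,16],[45,19],[48,16],[49,0]]
[[16,12],[17,14],[30,12],[33,0],[43,16],[45,19],[48,16],[49,0]]
[[16,12],[17,14],[30,12],[33,2],[43,16],[45,19],[48,16],[49,0]]
[[16,12],[17,14],[30,12],[33,2],[43,16],[45,19],[48,16],[49,0]]
[[16,12],[17,14],[30,12],[33,2],[43,16],[45,19],[48,16],[49,0]]
[[16,12],[17,14],[30,12],[33,2],[43,16],[45,19],[48,16],[49,0]]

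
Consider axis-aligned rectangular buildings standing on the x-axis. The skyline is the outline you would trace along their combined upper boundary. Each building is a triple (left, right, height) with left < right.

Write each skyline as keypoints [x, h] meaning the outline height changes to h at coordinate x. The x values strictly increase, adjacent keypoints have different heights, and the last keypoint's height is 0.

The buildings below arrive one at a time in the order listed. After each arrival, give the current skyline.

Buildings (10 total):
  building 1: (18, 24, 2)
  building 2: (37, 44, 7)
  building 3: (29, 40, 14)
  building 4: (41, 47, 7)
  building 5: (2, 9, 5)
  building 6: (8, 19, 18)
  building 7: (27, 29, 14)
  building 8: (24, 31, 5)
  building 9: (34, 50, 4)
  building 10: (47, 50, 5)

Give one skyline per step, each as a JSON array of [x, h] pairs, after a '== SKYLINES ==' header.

== SKYLINES ==
[[18,2],[24,0]]
[[18,2],[24,0],[37,7],[44,0]]
[[18,2],[24,0],[29,14],[40,7],[44,0]]
[[18,2],[24,0],[29,14],[40,7],[47,0]]
[[2,5],[9,0],[18,2],[24,0],[29,14],[40,7],[47,0]]
[[2,5],[8,18],[19,2],[24,0],[29,14],[40,7],[47,0]]
[[2,5],[8,18],[19,2],[24,0],[27,14],[40,7],[47,0]]
[[2,5],[8,18],[19,2],[24,5],[27,14],[40,7],[47,0]]
[[2,5],[8,18],[19,2],[24,5],[27,14],[40,7],[47,4],[50,0]]
[[2,5],[8,18],[19,2],[24,5],[27,14],[40,7],[47,5],[50,0]]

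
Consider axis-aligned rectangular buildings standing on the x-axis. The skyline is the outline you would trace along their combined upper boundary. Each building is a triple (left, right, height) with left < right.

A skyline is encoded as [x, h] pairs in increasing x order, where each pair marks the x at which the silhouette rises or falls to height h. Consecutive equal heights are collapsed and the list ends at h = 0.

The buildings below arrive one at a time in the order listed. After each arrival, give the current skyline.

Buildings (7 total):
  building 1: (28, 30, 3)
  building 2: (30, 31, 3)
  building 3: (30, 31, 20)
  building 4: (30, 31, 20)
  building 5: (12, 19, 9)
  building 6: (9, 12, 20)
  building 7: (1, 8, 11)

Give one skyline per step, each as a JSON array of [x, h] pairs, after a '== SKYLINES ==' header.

== SKYLINES ==
[[28,3],[30,0]]
[[28,3],[31,0]]
[[28,3],[30,20],[31,0]]
[[28,3],[30,20],[31,0]]
[[12,9],[19,0],[28,3],[30,20],[31,0]]
[[9,20],[12,9],[19,0],[28,3],[30,20],[31,0]]
[[1,11],[8,0],[9,20],[12,9],[19,0],[28,3],[30,20],[31,0]]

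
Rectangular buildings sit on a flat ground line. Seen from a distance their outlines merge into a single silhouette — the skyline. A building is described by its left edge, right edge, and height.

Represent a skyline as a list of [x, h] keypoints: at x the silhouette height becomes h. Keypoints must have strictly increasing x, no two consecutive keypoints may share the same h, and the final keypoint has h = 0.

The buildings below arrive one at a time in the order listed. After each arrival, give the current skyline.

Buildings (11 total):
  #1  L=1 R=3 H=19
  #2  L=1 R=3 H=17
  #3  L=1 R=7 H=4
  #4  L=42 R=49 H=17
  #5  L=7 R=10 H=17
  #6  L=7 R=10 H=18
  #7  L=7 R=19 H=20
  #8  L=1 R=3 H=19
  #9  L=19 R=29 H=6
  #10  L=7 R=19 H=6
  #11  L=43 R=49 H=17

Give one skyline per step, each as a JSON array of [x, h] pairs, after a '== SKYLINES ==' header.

== SKYLINES ==
[[1,19],[3,0]]
[[1,19],[3,0]]
[[1,19],[3,4],[7,0]]
[[1,19],[3,4],[7,0],[42,17],[49,0]]
[[1,19],[3,4],[7,17],[10,0],[42,17],[49,0]]
[[1,19],[3,4],[7,18],[10,0],[42,17],[49,0]]
[[1,19],[3,4],[7,20],[19,0],[42,17],[49,0]]
[[1,19],[3,4],[7,20],[19,0],[42,17],[49,0]]
[[1,19],[3,4],[7,20],[19,6],[29,0],[42,17],[49,0]]
[[1,19],[3,4],[7,20],[19,6],[29,0],[42,17],[49,0]]
[[1,19],[3,4],[7,20],[19,6],[29,0],[42,17],[49,0]]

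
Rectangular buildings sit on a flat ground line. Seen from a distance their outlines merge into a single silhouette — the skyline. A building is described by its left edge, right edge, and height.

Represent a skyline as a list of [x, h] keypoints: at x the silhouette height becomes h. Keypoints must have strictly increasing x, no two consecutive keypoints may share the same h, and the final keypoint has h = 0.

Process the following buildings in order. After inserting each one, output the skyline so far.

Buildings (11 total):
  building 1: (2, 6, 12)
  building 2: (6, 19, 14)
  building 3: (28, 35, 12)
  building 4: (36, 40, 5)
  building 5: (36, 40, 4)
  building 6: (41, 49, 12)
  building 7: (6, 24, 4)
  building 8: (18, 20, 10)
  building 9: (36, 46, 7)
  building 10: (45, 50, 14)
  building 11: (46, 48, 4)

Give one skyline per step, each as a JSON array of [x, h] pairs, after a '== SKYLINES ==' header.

== SKYLINES ==
[[2,12],[6,0]]
[[2,12],[6,14],[19,0]]
[[2,12],[6,14],[19,0],[28,12],[35,0]]
[[2,12],[6,14],[19,0],[28,12],[35,0],[36,5],[40,0]]
[[2,12],[6,14],[19,0],[28,12],[35,0],[36,5],[40,0]]
[[2,12],[6,14],[19,0],[28,12],[35,0],[36,5],[40,0],[41,12],[49,0]]
[[2,12],[6,14],[19,4],[24,0],[28,12],[35,0],[36,5],[40,0],[41,12],[49,0]]
[[2,12],[6,14],[19,10],[20,4],[24,0],[28,12],[35,0],[36,5],[40,0],[41,12],[49,0]]
[[2,12],[6,14],[19,10],[20,4],[24,0],[28,12],[35,0],[36,7],[41,12],[49,0]]
[[2,12],[6,14],[19,10],[20,4],[24,0],[28,12],[35,0],[36,7],[41,12],[45,14],[50,0]]
[[2,12],[6,14],[19,10],[20,4],[24,0],[28,12],[35,0],[36,7],[41,12],[45,14],[50,0]]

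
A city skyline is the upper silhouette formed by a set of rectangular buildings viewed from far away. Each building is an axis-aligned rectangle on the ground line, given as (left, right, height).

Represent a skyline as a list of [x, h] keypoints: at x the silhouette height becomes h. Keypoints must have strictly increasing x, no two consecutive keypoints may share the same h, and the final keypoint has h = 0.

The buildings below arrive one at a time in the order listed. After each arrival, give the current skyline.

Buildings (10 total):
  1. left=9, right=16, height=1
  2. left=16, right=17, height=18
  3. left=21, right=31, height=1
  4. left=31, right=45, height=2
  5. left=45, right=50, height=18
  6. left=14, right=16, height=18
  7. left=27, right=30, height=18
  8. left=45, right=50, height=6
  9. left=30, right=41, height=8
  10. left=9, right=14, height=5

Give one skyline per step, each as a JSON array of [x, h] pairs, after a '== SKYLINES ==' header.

== SKYLINES ==
[[9,1],[16,0]]
[[9,1],[16,18],[17,0]]
[[9,1],[16,18],[17,0],[21,1],[31,0]]
[[9,1],[16,18],[17,0],[21,1],[31,2],[45,0]]
[[9,1],[16,18],[17,0],[21,1],[31,2],[45,18],[50,0]]
[[9,1],[14,18],[17,0],[21,1],[31,2],[45,18],[50,0]]
[[9,1],[14,18],[17,0],[21,1],[27,18],[30,1],[31,2],[45,18],[50,0]]
[[9,1],[14,18],[17,0],[21,1],[27,18],[30,1],[31,2],[45,18],[50,0]]
[[9,1],[14,18],[17,0],[21,1],[27,18],[30,8],[41,2],[45,18],[50,0]]
[[9,5],[14,18],[17,0],[21,1],[27,18],[30,8],[41,2],[45,18],[50,0]]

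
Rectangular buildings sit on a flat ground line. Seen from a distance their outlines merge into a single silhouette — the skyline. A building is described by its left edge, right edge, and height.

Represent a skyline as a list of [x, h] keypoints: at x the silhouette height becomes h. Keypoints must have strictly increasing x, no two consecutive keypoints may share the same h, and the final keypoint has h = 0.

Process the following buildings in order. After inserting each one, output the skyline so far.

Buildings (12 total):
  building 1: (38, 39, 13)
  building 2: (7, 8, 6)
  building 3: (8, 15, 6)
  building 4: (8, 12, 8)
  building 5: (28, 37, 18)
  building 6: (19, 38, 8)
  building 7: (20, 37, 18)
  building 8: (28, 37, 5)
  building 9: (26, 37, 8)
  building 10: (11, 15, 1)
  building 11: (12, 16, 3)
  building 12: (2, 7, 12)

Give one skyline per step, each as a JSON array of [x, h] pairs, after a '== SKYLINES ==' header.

== SKYLINES ==
[[38,13],[39,0]]
[[7,6],[8,0],[38,13],[39,0]]
[[7,6],[15,0],[38,13],[39,0]]
[[7,6],[8,8],[12,6],[15,0],[38,13],[39,0]]
[[7,6],[8,8],[12,6],[15,0],[28,18],[37,0],[38,13],[39,0]]
[[7,6],[8,8],[12,6],[15,0],[19,8],[28,18],[37,8],[38,13],[39,0]]
[[7,6],[8,8],[12,6],[15,0],[19,8],[20,18],[37,8],[38,13],[39,0]]
[[7,6],[8,8],[12,6],[15,0],[19,8],[20,18],[37,8],[38,13],[39,0]]
[[7,6],[8,8],[12,6],[15,0],[19,8],[20,18],[37,8],[38,13],[39,0]]
[[7,6],[8,8],[12,6],[15,0],[19,8],[20,18],[37,8],[38,13],[39,0]]
[[7,6],[8,8],[12,6],[15,3],[16,0],[19,8],[20,18],[37,8],[38,13],[39,0]]
[[2,12],[7,6],[8,8],[12,6],[15,3],[16,0],[19,8],[20,18],[37,8],[38,13],[39,0]]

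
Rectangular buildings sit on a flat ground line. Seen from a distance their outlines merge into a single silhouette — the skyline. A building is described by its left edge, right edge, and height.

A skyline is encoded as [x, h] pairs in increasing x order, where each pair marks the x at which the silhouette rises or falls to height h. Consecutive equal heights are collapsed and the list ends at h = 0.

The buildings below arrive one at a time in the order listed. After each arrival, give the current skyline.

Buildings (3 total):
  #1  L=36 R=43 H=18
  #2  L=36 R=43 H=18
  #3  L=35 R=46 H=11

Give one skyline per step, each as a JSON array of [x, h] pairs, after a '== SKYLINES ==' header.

== SKYLINES ==
[[36,18],[43,0]]
[[36,18],[43,0]]
[[35,11],[36,18],[43,11],[46,0]]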